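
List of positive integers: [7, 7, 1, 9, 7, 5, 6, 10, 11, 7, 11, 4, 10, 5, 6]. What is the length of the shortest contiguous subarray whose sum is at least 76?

10

add 7: running sum 7 < 76
add 7: running sum 14 < 76
add 1: running sum 15 < 76
add 9: running sum 24 < 76
add 7: running sum 31 < 76
add 5: running sum 36 < 76
add 6: running sum 42 < 76
add 10: running sum 52 < 76
add 11: running sum 63 < 76
add 7: running sum 70 < 76
add 11: shortest ending here [7, 7, 1, 9, 7, 5, 6, 10, 11, 7, 11] sum 81, len 11
add 4: shortest ending here [7, 1, 9, 7, 5, 6, 10, 11, 7, 11, 4] sum 78, len 11
add 10: shortest ending here [9, 7, 5, 6, 10, 11, 7, 11, 4, 10] sum 80, len 10
add 5: shortest ending here [7, 5, 6, 10, 11, 7, 11, 4, 10, 5] sum 76, len 10
add 6: shortest ending here [7, 5, 6, 10, 11, 7, 11, 4, 10, 5, 6] sum 82, len 11
Shortest qualifying length: 10.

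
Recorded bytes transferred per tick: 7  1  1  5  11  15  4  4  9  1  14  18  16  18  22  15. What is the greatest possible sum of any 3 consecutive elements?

[7, 1, 1] → sum 9
[1, 1, 5] → sum 7
[1, 5, 11] → sum 17
[5, 11, 15] → sum 31
[11, 15, 4] → sum 30
[15, 4, 4] → sum 23
[4, 4, 9] → sum 17
[4, 9, 1] → sum 14
[9, 1, 14] → sum 24
[1, 14, 18] → sum 33
[14, 18, 16] → sum 48
[18, 16, 18] → sum 52
[16, 18, 22] → sum 56
[18, 22, 15] → sum 55
Greatest of these is 56.

56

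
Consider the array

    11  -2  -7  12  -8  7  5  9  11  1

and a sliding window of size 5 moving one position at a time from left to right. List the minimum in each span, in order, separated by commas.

-8, -8, -8, -8, -8, 1

[11, -2, -7, 12, -8] → min -8
[-2, -7, 12, -8, 7] → min -8
[-7, 12, -8, 7, 5] → min -8
[12, -8, 7, 5, 9] → min -8
[-8, 7, 5, 9, 11] → min -8
[7, 5, 9, 11, 1] → min 1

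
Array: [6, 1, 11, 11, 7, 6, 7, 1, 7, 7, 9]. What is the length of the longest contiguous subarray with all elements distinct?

[6] len 1
[6, 1] len 2
[6, 1, 11] len 3
[11] len 1
[11, 7] len 2
[11, 7, 6] len 3
[6, 7] len 2
[6, 7, 1] len 3
[1, 7] len 2
[7] len 1
[7, 9] len 2
Longest all-distinct length: 3.

3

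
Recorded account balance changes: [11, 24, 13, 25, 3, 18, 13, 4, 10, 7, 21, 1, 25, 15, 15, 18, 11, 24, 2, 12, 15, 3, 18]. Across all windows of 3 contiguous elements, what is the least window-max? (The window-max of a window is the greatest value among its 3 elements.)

[11, 24, 13] → max 24
[24, 13, 25] → max 25
[13, 25, 3] → max 25
[25, 3, 18] → max 25
[3, 18, 13] → max 18
[18, 13, 4] → max 18
[13, 4, 10] → max 13
[4, 10, 7] → max 10
[10, 7, 21] → max 21
[7, 21, 1] → max 21
[21, 1, 25] → max 25
[1, 25, 15] → max 25
[25, 15, 15] → max 25
[15, 15, 18] → max 18
[15, 18, 11] → max 18
[18, 11, 24] → max 24
[11, 24, 2] → max 24
[24, 2, 12] → max 24
[2, 12, 15] → max 15
[12, 15, 3] → max 15
[15, 3, 18] → max 18
Least of these is 10.

10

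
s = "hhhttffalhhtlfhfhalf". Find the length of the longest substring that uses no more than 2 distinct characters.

add h: window [h] (1 distinct), len 1
add h: window [h, h] (1 distinct), len 2
add h: window [h, h, h] (1 distinct), len 3
add t: window [h, h, h, t] (2 distinct), len 4
add t: window [h, h, h, t, t] (2 distinct), len 5
add f: window [t, t, f] (2 distinct), len 3
add f: window [t, t, f, f] (2 distinct), len 4
add a: window [f, f, a] (2 distinct), len 3
add l: window [a, l] (2 distinct), len 2
add h: window [l, h] (2 distinct), len 2
add h: window [l, h, h] (2 distinct), len 3
add t: window [h, h, t] (2 distinct), len 3
add l: window [t, l] (2 distinct), len 2
add f: window [l, f] (2 distinct), len 2
add h: window [f, h] (2 distinct), len 2
add f: window [f, h, f] (2 distinct), len 3
add h: window [f, h, f, h] (2 distinct), len 4
add a: window [h, a] (2 distinct), len 2
add l: window [a, l] (2 distinct), len 2
add f: window [l, f] (2 distinct), len 2
Longest length with ≤2 distinct: 5.

5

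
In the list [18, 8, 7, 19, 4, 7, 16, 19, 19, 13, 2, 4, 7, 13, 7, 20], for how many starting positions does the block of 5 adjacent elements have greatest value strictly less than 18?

(18, 8, 7, 19, 4) → max 19
(8, 7, 19, 4, 7) → max 19
(7, 19, 4, 7, 16) → max 19
(19, 4, 7, 16, 19) → max 19
(4, 7, 16, 19, 19) → max 19
(7, 16, 19, 19, 13) → max 19
(16, 19, 19, 13, 2) → max 19
(19, 19, 13, 2, 4) → max 19
(19, 13, 2, 4, 7) → max 19
(13, 2, 4, 7, 13) → max 13  < 18 ✓
(2, 4, 7, 13, 7) → max 13  < 18 ✓
(4, 7, 13, 7, 20) → max 20
2 windows satisfy the condition.

2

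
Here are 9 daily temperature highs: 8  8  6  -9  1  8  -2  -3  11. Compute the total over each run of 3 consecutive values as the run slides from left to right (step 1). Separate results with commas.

22, 5, -2, 0, 7, 3, 6

Sliding a size-3 window across the 9 values:
8 8 6 → sum 22
8 6 -9 → sum 5
6 -9 1 → sum -2
-9 1 8 → sum 0
1 8 -2 → sum 7
8 -2 -3 → sum 3
-2 -3 11 → sum 6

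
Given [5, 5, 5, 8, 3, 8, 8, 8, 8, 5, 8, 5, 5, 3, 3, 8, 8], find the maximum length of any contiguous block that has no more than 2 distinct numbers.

[5] 1 distinct, len 1
[5, 5] 1 distinct, len 2
[5, 5, 5] 1 distinct, len 3
[5, 5, 5, 8] 2 distinct, len 4
[8, 3] 2 distinct, len 2
[8, 3, 8] 2 distinct, len 3
[8, 3, 8, 8] 2 distinct, len 4
[8, 3, 8, 8, 8] 2 distinct, len 5
[8, 3, 8, 8, 8, 8] 2 distinct, len 6
[8, 8, 8, 8, 5] 2 distinct, len 5
[8, 8, 8, 8, 5, 8] 2 distinct, len 6
[8, 8, 8, 8, 5, 8, 5] 2 distinct, len 7
[8, 8, 8, 8, 5, 8, 5, 5] 2 distinct, len 8
[5, 5, 3] 2 distinct, len 3
[5, 5, 3, 3] 2 distinct, len 4
[3, 3, 8] 2 distinct, len 3
[3, 3, 8, 8] 2 distinct, len 4
Longest length with ≤2 distinct: 8.

8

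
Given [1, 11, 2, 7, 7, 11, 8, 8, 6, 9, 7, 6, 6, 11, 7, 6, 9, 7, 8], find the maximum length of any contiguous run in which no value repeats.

[1] len 1
[1, 11] len 2
[1, 11, 2] len 3
[1, 11, 2, 7] len 4
[7] len 1
[7, 11] len 2
[7, 11, 8] len 3
[8] len 1
[8, 6] len 2
[8, 6, 9] len 3
[8, 6, 9, 7] len 4
[9, 7, 6] len 3
[6] len 1
[6, 11] len 2
[6, 11, 7] len 3
[11, 7, 6] len 3
[11, 7, 6, 9] len 4
[6, 9, 7] len 3
[6, 9, 7, 8] len 4
Longest all-distinct length: 4.

4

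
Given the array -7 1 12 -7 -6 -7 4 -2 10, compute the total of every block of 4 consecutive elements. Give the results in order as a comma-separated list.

(-7, 1, 12, -7) → sum -1
(1, 12, -7, -6) → sum 0
(12, -7, -6, -7) → sum -8
(-7, -6, -7, 4) → sum -16
(-6, -7, 4, -2) → sum -11
(-7, 4, -2, 10) → sum 5

-1, 0, -8, -16, -11, 5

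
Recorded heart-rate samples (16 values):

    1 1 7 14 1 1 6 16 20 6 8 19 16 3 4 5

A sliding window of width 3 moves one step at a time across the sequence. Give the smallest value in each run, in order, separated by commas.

1 1 7 → min 1
1 7 14 → min 1
7 14 1 → min 1
14 1 1 → min 1
1 1 6 → min 1
1 6 16 → min 1
6 16 20 → min 6
16 20 6 → min 6
20 6 8 → min 6
6 8 19 → min 6
8 19 16 → min 8
19 16 3 → min 3
16 3 4 → min 3
3 4 5 → min 3

1, 1, 1, 1, 1, 1, 6, 6, 6, 6, 8, 3, 3, 3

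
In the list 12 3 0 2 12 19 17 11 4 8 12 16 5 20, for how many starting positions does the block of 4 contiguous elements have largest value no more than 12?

3

[12, 3, 0, 2] → max 12  ≤ 12 ✓
[3, 0, 2, 12] → max 12  ≤ 12 ✓
[0, 2, 12, 19] → max 19
[2, 12, 19, 17] → max 19
[12, 19, 17, 11] → max 19
[19, 17, 11, 4] → max 19
[17, 11, 4, 8] → max 17
[11, 4, 8, 12] → max 12  ≤ 12 ✓
[4, 8, 12, 16] → max 16
[8, 12, 16, 5] → max 16
[12, 16, 5, 20] → max 20
3 windows satisfy the condition.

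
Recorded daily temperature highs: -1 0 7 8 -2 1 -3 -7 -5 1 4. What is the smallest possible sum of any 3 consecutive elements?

Window sums for each of the 9 positions:
-1 0 7 → sum 6
0 7 8 → sum 15
7 8 -2 → sum 13
8 -2 1 → sum 7
-2 1 -3 → sum -4
1 -3 -7 → sum -9
-3 -7 -5 → sum -15
-7 -5 1 → sum -11
-5 1 4 → sum 0
Smallest of these is -15.

-15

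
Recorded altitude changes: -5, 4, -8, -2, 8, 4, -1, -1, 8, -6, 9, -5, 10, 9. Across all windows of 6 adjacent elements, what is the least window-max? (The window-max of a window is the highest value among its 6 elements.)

Each size-6 window and its max:
(-5, 4, -8, -2, 8, 4) → max 8
(4, -8, -2, 8, 4, -1) → max 8
(-8, -2, 8, 4, -1, -1) → max 8
(-2, 8, 4, -1, -1, 8) → max 8
(8, 4, -1, -1, 8, -6) → max 8
(4, -1, -1, 8, -6, 9) → max 9
(-1, -1, 8, -6, 9, -5) → max 9
(-1, 8, -6, 9, -5, 10) → max 10
(8, -6, 9, -5, 10, 9) → max 10
Least of these is 8.

8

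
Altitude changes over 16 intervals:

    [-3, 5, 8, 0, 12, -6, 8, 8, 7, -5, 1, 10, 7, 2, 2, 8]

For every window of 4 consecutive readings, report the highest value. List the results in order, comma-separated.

[-3, 5, 8, 0] → max 8
[5, 8, 0, 12] → max 12
[8, 0, 12, -6] → max 12
[0, 12, -6, 8] → max 12
[12, -6, 8, 8] → max 12
[-6, 8, 8, 7] → max 8
[8, 8, 7, -5] → max 8
[8, 7, -5, 1] → max 8
[7, -5, 1, 10] → max 10
[-5, 1, 10, 7] → max 10
[1, 10, 7, 2] → max 10
[10, 7, 2, 2] → max 10
[7, 2, 2, 8] → max 8

8, 12, 12, 12, 12, 8, 8, 8, 10, 10, 10, 10, 8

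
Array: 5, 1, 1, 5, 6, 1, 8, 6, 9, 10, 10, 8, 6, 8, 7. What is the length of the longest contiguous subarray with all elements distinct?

[5] len 1
[5, 1] len 2
[1] len 1
[1, 5] len 2
[1, 5, 6] len 3
[5, 6, 1] len 3
[5, 6, 1, 8] len 4
[1, 8, 6] len 3
[1, 8, 6, 9] len 4
[1, 8, 6, 9, 10] len 5
[10] len 1
[10, 8] len 2
[10, 8, 6] len 3
[6, 8] len 2
[6, 8, 7] len 3
Longest all-distinct length: 5.

5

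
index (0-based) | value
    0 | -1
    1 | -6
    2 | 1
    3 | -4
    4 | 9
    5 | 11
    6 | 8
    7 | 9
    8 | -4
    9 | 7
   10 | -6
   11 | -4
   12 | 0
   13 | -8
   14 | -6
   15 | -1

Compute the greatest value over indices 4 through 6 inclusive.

Elements at indices 4..6: 9, 11, 8
max(9, 11, 8) = 11

11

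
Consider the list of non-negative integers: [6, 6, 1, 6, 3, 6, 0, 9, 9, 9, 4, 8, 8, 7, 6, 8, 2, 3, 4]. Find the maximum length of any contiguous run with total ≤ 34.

7

→ 6: sum 6, len 1
→ 6: sum 12, len 2
→ 1: sum 13, len 3
→ 6: sum 19, len 4
→ 3: sum 22, len 5
→ 6: sum 28, len 6
→ 0: sum 28, len 7
→ 9 (dropped 6): sum 31, len 7
→ 9 (dropped 6): sum 34, len 7
→ 9 (dropped 1, 6, 3): sum 33, len 5
→ 4 (dropped 6): sum 31, len 5
→ 8 (dropped 0, 9): sum 30, len 4
→ 8 (dropped 9): sum 29, len 4
→ 7 (dropped 9): sum 27, len 4
→ 6: sum 33, len 5
→ 8 (dropped 4, 8): sum 29, len 4
→ 2: sum 31, len 5
→ 3: sum 34, len 6
→ 4 (dropped 8): sum 30, len 6
Longest length seen: 7.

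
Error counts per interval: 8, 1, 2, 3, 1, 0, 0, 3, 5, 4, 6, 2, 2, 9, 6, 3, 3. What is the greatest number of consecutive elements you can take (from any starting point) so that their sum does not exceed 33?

Extend to the right; shrink from the left whenever the sum exceeds 33:
[8] sum 8 len 1
[8, 1] sum 9 len 2
[8, 1, 2] sum 11 len 3
[8, 1, 2, 3] sum 14 len 4
[8, 1, 2, 3, 1] sum 15 len 5
[8, 1, 2, 3, 1, 0] sum 15 len 6
[8, 1, 2, 3, 1, 0, 0] sum 15 len 7
[8, 1, 2, 3, 1, 0, 0, 3] sum 18 len 8
[8, 1, 2, 3, 1, 0, 0, 3, 5] sum 23 len 9
[8, 1, 2, 3, 1, 0, 0, 3, 5, 4] sum 27 len 10
[8, 1, 2, 3, 1, 0, 0, 3, 5, 4, 6] sum 33 len 11
[1, 2, 3, 1, 0, 0, 3, 5, 4, 6, 2] sum 27 len 11
[1, 2, 3, 1, 0, 0, 3, 5, 4, 6, 2, 2] sum 29 len 12
[1, 0, 0, 3, 5, 4, 6, 2, 2, 9] sum 32 len 10
[4, 6, 2, 2, 9, 6] sum 29 len 6
[4, 6, 2, 2, 9, 6, 3] sum 32 len 7
[6, 2, 2, 9, 6, 3, 3] sum 31 len 7
Longest length seen: 12.

12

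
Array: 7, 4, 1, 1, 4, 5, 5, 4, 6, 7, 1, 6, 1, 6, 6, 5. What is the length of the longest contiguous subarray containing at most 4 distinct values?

[7] 1 distinct, len 1
[7, 4] 2 distinct, len 2
[7, 4, 1] 3 distinct, len 3
[7, 4, 1, 1] 3 distinct, len 4
[7, 4, 1, 1, 4] 3 distinct, len 5
[7, 4, 1, 1, 4, 5] 4 distinct, len 6
[7, 4, 1, 1, 4, 5, 5] 4 distinct, len 7
[7, 4, 1, 1, 4, 5, 5, 4] 4 distinct, len 8
[4, 1, 1, 4, 5, 5, 4, 6] 4 distinct, len 8
[4, 5, 5, 4, 6, 7] 4 distinct, len 6
[4, 6, 7, 1] 4 distinct, len 4
[4, 6, 7, 1, 6] 4 distinct, len 5
[4, 6, 7, 1, 6, 1] 4 distinct, len 6
[4, 6, 7, 1, 6, 1, 6] 4 distinct, len 7
[4, 6, 7, 1, 6, 1, 6, 6] 4 distinct, len 8
[6, 7, 1, 6, 1, 6, 6, 5] 4 distinct, len 8
Longest length with ≤4 distinct: 8.

8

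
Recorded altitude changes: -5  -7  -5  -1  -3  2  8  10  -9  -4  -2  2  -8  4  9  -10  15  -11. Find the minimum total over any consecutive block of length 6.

-19

[-5, -7, -5, -1, -3, 2] → sum -19
[-7, -5, -1, -3, 2, 8] → sum -6
[-5, -1, -3, 2, 8, 10] → sum 11
[-1, -3, 2, 8, 10, -9] → sum 7
[-3, 2, 8, 10, -9, -4] → sum 4
[2, 8, 10, -9, -4, -2] → sum 5
[8, 10, -9, -4, -2, 2] → sum 5
[10, -9, -4, -2, 2, -8] → sum -11
[-9, -4, -2, 2, -8, 4] → sum -17
[-4, -2, 2, -8, 4, 9] → sum 1
[-2, 2, -8, 4, 9, -10] → sum -5
[2, -8, 4, 9, -10, 15] → sum 12
[-8, 4, 9, -10, 15, -11] → sum -1
Minimum of these is -19.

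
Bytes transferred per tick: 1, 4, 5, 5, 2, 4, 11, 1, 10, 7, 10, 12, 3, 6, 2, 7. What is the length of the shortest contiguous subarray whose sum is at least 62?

add 1: running sum 1 < 62
add 4: running sum 5 < 62
add 5: running sum 10 < 62
add 5: running sum 15 < 62
add 2: running sum 17 < 62
add 4: running sum 21 < 62
add 11: running sum 32 < 62
add 1: running sum 33 < 62
add 10: running sum 43 < 62
add 7: running sum 50 < 62
add 10: running sum 60 < 62
end 11: [5, 2, 4, 11, 1, 10, 7, 10, 12] sum 62, len 9
end 12: [5, 2, 4, 11, 1, 10, 7, 10, 12, 3] sum 65, len 10
end 13: [4, 11, 1, 10, 7, 10, 12, 3, 6] sum 64, len 9
end 14: [11, 1, 10, 7, 10, 12, 3, 6, 2] sum 62, len 9
end 15: [11, 1, 10, 7, 10, 12, 3, 6, 2, 7] sum 69, len 10
Shortest qualifying length: 9.

9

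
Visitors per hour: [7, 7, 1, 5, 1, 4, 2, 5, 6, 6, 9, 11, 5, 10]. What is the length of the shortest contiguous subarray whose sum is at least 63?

Extend right; whenever the sum reaches 63, record the length and shrink from the left:
add 7: running sum 7 < 63
add 7: running sum 14 < 63
add 1: running sum 15 < 63
add 5: running sum 20 < 63
add 1: running sum 21 < 63
add 4: running sum 25 < 63
add 2: running sum 27 < 63
add 5: running sum 32 < 63
add 6: running sum 38 < 63
add 6: running sum 44 < 63
add 9: running sum 53 < 63
end 11: [7, 7, 1, 5, 1, 4, 2, 5, 6, 6, 9, 11] sum 64, len 12
end 12: [7, 7, 1, 5, 1, 4, 2, 5, 6, 6, 9, 11, 5] sum 69, len 13
end 13: [5, 1, 4, 2, 5, 6, 6, 9, 11, 5, 10] sum 64, len 11
Shortest qualifying length: 11.

11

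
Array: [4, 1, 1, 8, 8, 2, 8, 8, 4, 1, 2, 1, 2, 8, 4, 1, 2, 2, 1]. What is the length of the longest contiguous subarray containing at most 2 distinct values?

5

Extend right; when distinct count exceeds 2, shrink from the left:
[4] 1 distinct, len 1
[4, 1] 2 distinct, len 2
[4, 1, 1] 2 distinct, len 3
[1, 1, 8] 2 distinct, len 3
[1, 1, 8, 8] 2 distinct, len 4
[8, 8, 2] 2 distinct, len 3
[8, 8, 2, 8] 2 distinct, len 4
[8, 8, 2, 8, 8] 2 distinct, len 5
[8, 8, 4] 2 distinct, len 3
[4, 1] 2 distinct, len 2
[1, 2] 2 distinct, len 2
[1, 2, 1] 2 distinct, len 3
[1, 2, 1, 2] 2 distinct, len 4
[2, 8] 2 distinct, len 2
[8, 4] 2 distinct, len 2
[4, 1] 2 distinct, len 2
[1, 2] 2 distinct, len 2
[1, 2, 2] 2 distinct, len 3
[1, 2, 2, 1] 2 distinct, len 4
Longest length with ≤2 distinct: 5.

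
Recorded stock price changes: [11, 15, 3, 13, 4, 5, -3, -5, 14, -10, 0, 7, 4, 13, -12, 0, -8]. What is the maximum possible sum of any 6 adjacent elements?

(11, 15, 3, 13, 4, 5) → sum 51
(15, 3, 13, 4, 5, -3) → sum 37
(3, 13, 4, 5, -3, -5) → sum 17
(13, 4, 5, -3, -5, 14) → sum 28
(4, 5, -3, -5, 14, -10) → sum 5
(5, -3, -5, 14, -10, 0) → sum 1
(-3, -5, 14, -10, 0, 7) → sum 3
(-5, 14, -10, 0, 7, 4) → sum 10
(14, -10, 0, 7, 4, 13) → sum 28
(-10, 0, 7, 4, 13, -12) → sum 2
(0, 7, 4, 13, -12, 0) → sum 12
(7, 4, 13, -12, 0, -8) → sum 4
Maximum of these is 51.

51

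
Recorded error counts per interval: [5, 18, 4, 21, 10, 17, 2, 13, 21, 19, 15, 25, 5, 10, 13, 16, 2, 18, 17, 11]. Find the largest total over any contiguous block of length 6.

98

[5, 18, 4, 21, 10, 17] → sum 75
[18, 4, 21, 10, 17, 2] → sum 72
[4, 21, 10, 17, 2, 13] → sum 67
[21, 10, 17, 2, 13, 21] → sum 84
[10, 17, 2, 13, 21, 19] → sum 82
[17, 2, 13, 21, 19, 15] → sum 87
[2, 13, 21, 19, 15, 25] → sum 95
[13, 21, 19, 15, 25, 5] → sum 98
[21, 19, 15, 25, 5, 10] → sum 95
[19, 15, 25, 5, 10, 13] → sum 87
[15, 25, 5, 10, 13, 16] → sum 84
[25, 5, 10, 13, 16, 2] → sum 71
[5, 10, 13, 16, 2, 18] → sum 64
[10, 13, 16, 2, 18, 17] → sum 76
[13, 16, 2, 18, 17, 11] → sum 77
Largest of these is 98.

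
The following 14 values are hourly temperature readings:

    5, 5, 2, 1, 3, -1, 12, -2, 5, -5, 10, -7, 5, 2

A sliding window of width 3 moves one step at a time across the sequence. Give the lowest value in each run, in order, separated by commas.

Sliding a size-3 window across the 14 values:
(5, 5, 2) → min 2
(5, 2, 1) → min 1
(2, 1, 3) → min 1
(1, 3, -1) → min -1
(3, -1, 12) → min -1
(-1, 12, -2) → min -2
(12, -2, 5) → min -2
(-2, 5, -5) → min -5
(5, -5, 10) → min -5
(-5, 10, -7) → min -7
(10, -7, 5) → min -7
(-7, 5, 2) → min -7

2, 1, 1, -1, -1, -2, -2, -5, -5, -7, -7, -7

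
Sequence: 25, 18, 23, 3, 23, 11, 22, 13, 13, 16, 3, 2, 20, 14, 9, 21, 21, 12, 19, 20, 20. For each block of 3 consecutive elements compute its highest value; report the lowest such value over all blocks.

25 18 23 → max 25
18 23 3 → max 23
23 3 23 → max 23
3 23 11 → max 23
23 11 22 → max 23
11 22 13 → max 22
22 13 13 → max 22
13 13 16 → max 16
13 16 3 → max 16
16 3 2 → max 16
3 2 20 → max 20
2 20 14 → max 20
20 14 9 → max 20
14 9 21 → max 21
9 21 21 → max 21
21 21 12 → max 21
21 12 19 → max 21
12 19 20 → max 20
19 20 20 → max 20
Lowest of these is 16.

16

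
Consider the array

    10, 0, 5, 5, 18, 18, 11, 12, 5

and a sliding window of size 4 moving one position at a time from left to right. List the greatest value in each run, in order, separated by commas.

Sliding a size-4 window across the 9 values:
(10, 0, 5, 5) → max 10
(0, 5, 5, 18) → max 18
(5, 5, 18, 18) → max 18
(5, 18, 18, 11) → max 18
(18, 18, 11, 12) → max 18
(18, 11, 12, 5) → max 18

10, 18, 18, 18, 18, 18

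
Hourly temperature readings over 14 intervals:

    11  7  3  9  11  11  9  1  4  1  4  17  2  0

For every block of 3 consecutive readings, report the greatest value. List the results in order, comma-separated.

11, 9, 11, 11, 11, 11, 9, 4, 4, 17, 17, 17

(11, 7, 3) → max 11
(7, 3, 9) → max 9
(3, 9, 11) → max 11
(9, 11, 11) → max 11
(11, 11, 9) → max 11
(11, 9, 1) → max 11
(9, 1, 4) → max 9
(1, 4, 1) → max 4
(4, 1, 4) → max 4
(1, 4, 17) → max 17
(4, 17, 2) → max 17
(17, 2, 0) → max 17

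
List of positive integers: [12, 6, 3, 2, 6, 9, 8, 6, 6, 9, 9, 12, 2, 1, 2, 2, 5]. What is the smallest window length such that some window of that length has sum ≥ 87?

Extend right; whenever the sum reaches 87, record the length and shrink from the left:
add 12: running sum 12 < 87
add 6: running sum 18 < 87
add 3: running sum 21 < 87
add 2: running sum 23 < 87
add 6: running sum 29 < 87
add 9: running sum 38 < 87
add 8: running sum 46 < 87
add 6: running sum 52 < 87
add 6: running sum 58 < 87
add 9: running sum 67 < 87
add 9: running sum 76 < 87
add 12: shortest ending here [12, 6, 3, 2, 6, 9, 8, 6, 6, 9, 9, 12] sum 88, len 12
add 2: shortest ending here [12, 6, 3, 2, 6, 9, 8, 6, 6, 9, 9, 12, 2] sum 90, len 13
add 1: shortest ending here [12, 6, 3, 2, 6, 9, 8, 6, 6, 9, 9, 12, 2, 1] sum 91, len 14
add 2: shortest ending here [12, 6, 3, 2, 6, 9, 8, 6, 6, 9, 9, 12, 2, 1, 2] sum 93, len 15
add 2: shortest ending here [12, 6, 3, 2, 6, 9, 8, 6, 6, 9, 9, 12, 2, 1, 2, 2] sum 95, len 16
add 5: shortest ending here [6, 3, 2, 6, 9, 8, 6, 6, 9, 9, 12, 2, 1, 2, 2, 5] sum 88, len 16
Shortest qualifying length: 12.

12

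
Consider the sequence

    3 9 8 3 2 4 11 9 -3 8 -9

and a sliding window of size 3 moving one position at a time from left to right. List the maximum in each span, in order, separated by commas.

9, 9, 8, 4, 11, 11, 11, 9, 8

3 9 8 → max 9
9 8 3 → max 9
8 3 2 → max 8
3 2 4 → max 4
2 4 11 → max 11
4 11 9 → max 11
11 9 -3 → max 11
9 -3 8 → max 9
-3 8 -9 → max 8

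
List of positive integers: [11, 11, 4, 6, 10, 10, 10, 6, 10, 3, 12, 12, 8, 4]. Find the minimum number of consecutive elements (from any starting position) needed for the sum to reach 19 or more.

2

add 11: running sum 11 < 19
end 1: [11, 11] sum 22, len 2
end 2: [11, 11, 4] sum 26, len 3
end 3: [11, 4, 6] sum 21, len 3
end 4: [4, 6, 10] sum 20, len 3
end 5: [10, 10] sum 20, len 2
end 6: [10, 10] sum 20, len 2
end 7: [10, 10, 6] sum 26, len 3
end 8: [10, 6, 10] sum 26, len 3
end 9: [6, 10, 3] sum 19, len 3
end 10: [10, 3, 12] sum 25, len 3
end 11: [12, 12] sum 24, len 2
end 12: [12, 8] sum 20, len 2
end 13: [12, 8, 4] sum 24, len 3
Shortest qualifying length: 2.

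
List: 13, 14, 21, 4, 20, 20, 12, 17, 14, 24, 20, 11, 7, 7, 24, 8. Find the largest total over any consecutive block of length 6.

[13, 14, 21, 4, 20, 20] → sum 92
[14, 21, 4, 20, 20, 12] → sum 91
[21, 4, 20, 20, 12, 17] → sum 94
[4, 20, 20, 12, 17, 14] → sum 87
[20, 20, 12, 17, 14, 24] → sum 107
[20, 12, 17, 14, 24, 20] → sum 107
[12, 17, 14, 24, 20, 11] → sum 98
[17, 14, 24, 20, 11, 7] → sum 93
[14, 24, 20, 11, 7, 7] → sum 83
[24, 20, 11, 7, 7, 24] → sum 93
[20, 11, 7, 7, 24, 8] → sum 77
Largest of these is 107.

107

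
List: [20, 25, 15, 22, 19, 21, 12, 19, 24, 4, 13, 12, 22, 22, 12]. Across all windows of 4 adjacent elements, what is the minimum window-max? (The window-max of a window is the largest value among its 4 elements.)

21

[20, 25, 15, 22] → max 25
[25, 15, 22, 19] → max 25
[15, 22, 19, 21] → max 22
[22, 19, 21, 12] → max 22
[19, 21, 12, 19] → max 21
[21, 12, 19, 24] → max 24
[12, 19, 24, 4] → max 24
[19, 24, 4, 13] → max 24
[24, 4, 13, 12] → max 24
[4, 13, 12, 22] → max 22
[13, 12, 22, 22] → max 22
[12, 22, 22, 12] → max 22
Minimum of these is 21.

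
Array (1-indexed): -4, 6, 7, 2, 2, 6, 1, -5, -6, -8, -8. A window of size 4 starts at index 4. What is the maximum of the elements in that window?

6

Elements at indices 4..7: 2, 2, 6, 1
max(2, 2, 6, 1) = 6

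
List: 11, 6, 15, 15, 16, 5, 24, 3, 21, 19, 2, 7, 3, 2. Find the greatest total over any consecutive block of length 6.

88

Each size-6 window and its sum:
11 6 15 15 16 5 → sum 68
6 15 15 16 5 24 → sum 81
15 15 16 5 24 3 → sum 78
15 16 5 24 3 21 → sum 84
16 5 24 3 21 19 → sum 88
5 24 3 21 19 2 → sum 74
24 3 21 19 2 7 → sum 76
3 21 19 2 7 3 → sum 55
21 19 2 7 3 2 → sum 54
Greatest of these is 88.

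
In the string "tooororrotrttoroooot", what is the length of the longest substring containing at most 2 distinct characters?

8

Extend right; when distinct count exceeds 2, shrink from the left:
[t] 1 distinct, len 1
[t, o] 2 distinct, len 2
[t, o, o] 2 distinct, len 3
[t, o, o, o] 2 distinct, len 4
[o, o, o, r] 2 distinct, len 4
[o, o, o, r, o] 2 distinct, len 5
[o, o, o, r, o, r] 2 distinct, len 6
[o, o, o, r, o, r, r] 2 distinct, len 7
[o, o, o, r, o, r, r, o] 2 distinct, len 8
[o, t] 2 distinct, len 2
[t, r] 2 distinct, len 2
[t, r, t] 2 distinct, len 3
[t, r, t, t] 2 distinct, len 4
[t, t, o] 2 distinct, len 3
[o, r] 2 distinct, len 2
[o, r, o] 2 distinct, len 3
[o, r, o, o] 2 distinct, len 4
[o, r, o, o, o] 2 distinct, len 5
[o, r, o, o, o, o] 2 distinct, len 6
[o, o, o, o, t] 2 distinct, len 5
Longest length with ≤2 distinct: 8.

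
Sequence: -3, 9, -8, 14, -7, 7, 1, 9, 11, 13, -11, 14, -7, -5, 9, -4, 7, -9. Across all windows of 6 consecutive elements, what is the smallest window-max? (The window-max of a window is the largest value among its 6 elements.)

-3 9 -8 14 -7 7 → max 14
9 -8 14 -7 7 1 → max 14
-8 14 -7 7 1 9 → max 14
14 -7 7 1 9 11 → max 14
-7 7 1 9 11 13 → max 13
7 1 9 11 13 -11 → max 13
1 9 11 13 -11 14 → max 14
9 11 13 -11 14 -7 → max 14
11 13 -11 14 -7 -5 → max 14
13 -11 14 -7 -5 9 → max 14
-11 14 -7 -5 9 -4 → max 14
14 -7 -5 9 -4 7 → max 14
-7 -5 9 -4 7 -9 → max 9
Smallest of these is 9.

9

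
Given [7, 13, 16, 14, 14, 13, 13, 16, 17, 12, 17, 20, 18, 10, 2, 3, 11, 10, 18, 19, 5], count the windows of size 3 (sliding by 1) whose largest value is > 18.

5

[7, 13, 16] → max 16
[13, 16, 14] → max 16
[16, 14, 14] → max 16
[14, 14, 13] → max 14
[14, 13, 13] → max 14
[13, 13, 16] → max 16
[13, 16, 17] → max 17
[16, 17, 12] → max 17
[17, 12, 17] → max 17
[12, 17, 20] → max 20  > 18 ✓
[17, 20, 18] → max 20  > 18 ✓
[20, 18, 10] → max 20  > 18 ✓
[18, 10, 2] → max 18
[10, 2, 3] → max 10
[2, 3, 11] → max 11
[3, 11, 10] → max 11
[11, 10, 18] → max 18
[10, 18, 19] → max 19  > 18 ✓
[18, 19, 5] → max 19  > 18 ✓
5 windows satisfy the condition.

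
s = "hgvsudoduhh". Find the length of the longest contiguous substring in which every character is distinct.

[h] len 1
[h, g] len 2
[h, g, v] len 3
[h, g, v, s] len 4
[h, g, v, s, u] len 5
[h, g, v, s, u, d] len 6
[h, g, v, s, u, d, o] len 7
[o, d] len 2
[o, d, u] len 3
[o, d, u, h] len 4
[h] len 1
Longest all-distinct length: 7.

7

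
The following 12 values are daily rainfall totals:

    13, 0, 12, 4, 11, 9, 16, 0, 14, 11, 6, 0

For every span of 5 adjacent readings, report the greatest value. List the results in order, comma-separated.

13, 12, 16, 16, 16, 16, 16, 14

Sliding a size-5 window across the 12 values:
[13, 0, 12, 4, 11] → max 13
[0, 12, 4, 11, 9] → max 12
[12, 4, 11, 9, 16] → max 16
[4, 11, 9, 16, 0] → max 16
[11, 9, 16, 0, 14] → max 16
[9, 16, 0, 14, 11] → max 16
[16, 0, 14, 11, 6] → max 16
[0, 14, 11, 6, 0] → max 14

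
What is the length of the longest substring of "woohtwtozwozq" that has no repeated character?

[w] len 1
[w, o] len 2
[o] len 1
[o, h] len 2
[o, h, t] len 3
[o, h, t, w] len 4
[w, t] len 2
[w, t, o] len 3
[w, t, o, z] len 4
[t, o, z, w] len 4
[z, w, o] len 3
[w, o, z] len 3
[w, o, z, q] len 4
Longest all-distinct length: 4.

4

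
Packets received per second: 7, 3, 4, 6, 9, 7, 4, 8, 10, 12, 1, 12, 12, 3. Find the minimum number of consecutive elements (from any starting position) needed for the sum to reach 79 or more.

10

Extend right; whenever the sum reaches 79, record the length and shrink from the left:
add 7: running sum 7 < 79
add 3: running sum 10 < 79
add 4: running sum 14 < 79
add 6: running sum 20 < 79
add 9: running sum 29 < 79
add 7: running sum 36 < 79
add 4: running sum 40 < 79
add 8: running sum 48 < 79
add 10: running sum 58 < 79
add 12: running sum 70 < 79
add 1: running sum 71 < 79
end 11: [7, 3, 4, 6, 9, 7, 4, 8, 10, 12, 1, 12] sum 83, len 12
end 12: [6, 9, 7, 4, 8, 10, 12, 1, 12, 12] sum 81, len 10
end 13: [6, 9, 7, 4, 8, 10, 12, 1, 12, 12, 3] sum 84, len 11
Shortest qualifying length: 10.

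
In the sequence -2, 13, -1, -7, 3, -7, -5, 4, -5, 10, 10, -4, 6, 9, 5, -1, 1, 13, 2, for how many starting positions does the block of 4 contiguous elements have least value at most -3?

12

(-2, 13, -1, -7) → min -7  ≤ -3 ✓
(13, -1, -7, 3) → min -7  ≤ -3 ✓
(-1, -7, 3, -7) → min -7  ≤ -3 ✓
(-7, 3, -7, -5) → min -7  ≤ -3 ✓
(3, -7, -5, 4) → min -7  ≤ -3 ✓
(-7, -5, 4, -5) → min -7  ≤ -3 ✓
(-5, 4, -5, 10) → min -5  ≤ -3 ✓
(4, -5, 10, 10) → min -5  ≤ -3 ✓
(-5, 10, 10, -4) → min -5  ≤ -3 ✓
(10, 10, -4, 6) → min -4  ≤ -3 ✓
(10, -4, 6, 9) → min -4  ≤ -3 ✓
(-4, 6, 9, 5) → min -4  ≤ -3 ✓
(6, 9, 5, -1) → min -1
(9, 5, -1, 1) → min -1
(5, -1, 1, 13) → min -1
(-1, 1, 13, 2) → min -1
12 windows satisfy the condition.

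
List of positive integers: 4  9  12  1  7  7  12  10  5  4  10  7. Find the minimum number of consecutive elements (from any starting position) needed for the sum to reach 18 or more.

add 4: running sum 4 < 18
add 9: running sum 13 < 18
end 2: [9, 12] sum 21, len 2
end 3: [9, 12, 1] sum 22, len 3
end 4: [12, 1, 7] sum 20, len 3
end 5: [12, 1, 7, 7] sum 27, len 4
end 6: [7, 12] sum 19, len 2
end 7: [12, 10] sum 22, len 2
end 8: [12, 10, 5] sum 27, len 3
end 9: [10, 5, 4] sum 19, len 3
end 10: [5, 4, 10] sum 19, len 3
end 11: [4, 10, 7] sum 21, len 3
Shortest qualifying length: 2.

2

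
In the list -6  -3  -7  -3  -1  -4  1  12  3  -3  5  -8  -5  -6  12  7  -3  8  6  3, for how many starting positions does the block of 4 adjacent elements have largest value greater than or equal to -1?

[-6, -3, -7, -3] → max -3
[-3, -7, -3, -1] → max -1  ≥ -1 ✓
[-7, -3, -1, -4] → max -1  ≥ -1 ✓
[-3, -1, -4, 1] → max 1  ≥ -1 ✓
[-1, -4, 1, 12] → max 12  ≥ -1 ✓
[-4, 1, 12, 3] → max 12  ≥ -1 ✓
[1, 12, 3, -3] → max 12  ≥ -1 ✓
[12, 3, -3, 5] → max 12  ≥ -1 ✓
[3, -3, 5, -8] → max 5  ≥ -1 ✓
[-3, 5, -8, -5] → max 5  ≥ -1 ✓
[5, -8, -5, -6] → max 5  ≥ -1 ✓
[-8, -5, -6, 12] → max 12  ≥ -1 ✓
[-5, -6, 12, 7] → max 12  ≥ -1 ✓
[-6, 12, 7, -3] → max 12  ≥ -1 ✓
[12, 7, -3, 8] → max 12  ≥ -1 ✓
[7, -3, 8, 6] → max 8  ≥ -1 ✓
[-3, 8, 6, 3] → max 8  ≥ -1 ✓
16 windows satisfy the condition.

16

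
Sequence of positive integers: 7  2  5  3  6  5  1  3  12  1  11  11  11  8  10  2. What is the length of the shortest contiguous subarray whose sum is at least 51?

5

add 7: running sum 7 < 51
add 2: running sum 9 < 51
add 5: running sum 14 < 51
add 3: running sum 17 < 51
add 6: running sum 23 < 51
add 5: running sum 28 < 51
add 1: running sum 29 < 51
add 3: running sum 32 < 51
add 12: running sum 44 < 51
add 1: running sum 45 < 51
add 11: shortest ending here [7, 2, 5, 3, 6, 5, 1, 3, 12, 1, 11] sum 56, len 11
add 11: shortest ending here [3, 6, 5, 1, 3, 12, 1, 11, 11] sum 53, len 9
add 11: shortest ending here [5, 1, 3, 12, 1, 11, 11, 11] sum 55, len 8
add 8: shortest ending here [12, 1, 11, 11, 11, 8] sum 54, len 6
add 10: shortest ending here [11, 11, 11, 8, 10] sum 51, len 5
add 2: shortest ending here [11, 11, 11, 8, 10, 2] sum 53, len 6
Shortest qualifying length: 5.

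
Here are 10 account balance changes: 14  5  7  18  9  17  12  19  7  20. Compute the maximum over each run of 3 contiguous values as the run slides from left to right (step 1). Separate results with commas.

Sliding a size-3 window across the 10 values:
14 5 7 → max 14
5 7 18 → max 18
7 18 9 → max 18
18 9 17 → max 18
9 17 12 → max 17
17 12 19 → max 19
12 19 7 → max 19
19 7 20 → max 20

14, 18, 18, 18, 17, 19, 19, 20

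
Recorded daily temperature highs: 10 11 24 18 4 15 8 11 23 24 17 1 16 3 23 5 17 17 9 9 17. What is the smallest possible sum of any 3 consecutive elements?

20

Window sums for each of the 19 positions:
[10, 11, 24] → sum 45
[11, 24, 18] → sum 53
[24, 18, 4] → sum 46
[18, 4, 15] → sum 37
[4, 15, 8] → sum 27
[15, 8, 11] → sum 34
[8, 11, 23] → sum 42
[11, 23, 24] → sum 58
[23, 24, 17] → sum 64
[24, 17, 1] → sum 42
[17, 1, 16] → sum 34
[1, 16, 3] → sum 20
[16, 3, 23] → sum 42
[3, 23, 5] → sum 31
[23, 5, 17] → sum 45
[5, 17, 17] → sum 39
[17, 17, 9] → sum 43
[17, 9, 9] → sum 35
[9, 9, 17] → sum 35
Smallest of these is 20.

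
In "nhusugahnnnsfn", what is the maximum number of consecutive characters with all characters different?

6

add n: [n] len 1
add h: [n, h] len 2
add u: [n, h, u] len 3
add s: [n, h, u, s] len 4
add u (repeat u, move left end past it): [s, u] len 2
add g: [s, u, g] len 3
add a: [s, u, g, a] len 4
add h: [s, u, g, a, h] len 5
add n: [s, u, g, a, h, n] len 6
add n (repeat n, move left end past it): [n] len 1
add n (repeat n, move left end past it): [n] len 1
add s: [n, s] len 2
add f: [n, s, f] len 3
add n (repeat n, move left end past it): [s, f, n] len 3
Longest all-distinct length: 6.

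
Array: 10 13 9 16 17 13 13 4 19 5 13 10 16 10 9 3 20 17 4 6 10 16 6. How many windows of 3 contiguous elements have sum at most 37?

14

[10, 13, 9] → sum 32  ≤ 37 ✓
[13, 9, 16] → sum 38
[9, 16, 17] → sum 42
[16, 17, 13] → sum 46
[17, 13, 13] → sum 43
[13, 13, 4] → sum 30  ≤ 37 ✓
[13, 4, 19] → sum 36  ≤ 37 ✓
[4, 19, 5] → sum 28  ≤ 37 ✓
[19, 5, 13] → sum 37  ≤ 37 ✓
[5, 13, 10] → sum 28  ≤ 37 ✓
[13, 10, 16] → sum 39
[10, 16, 10] → sum 36  ≤ 37 ✓
[16, 10, 9] → sum 35  ≤ 37 ✓
[10, 9, 3] → sum 22  ≤ 37 ✓
[9, 3, 20] → sum 32  ≤ 37 ✓
[3, 20, 17] → sum 40
[20, 17, 4] → sum 41
[17, 4, 6] → sum 27  ≤ 37 ✓
[4, 6, 10] → sum 20  ≤ 37 ✓
[6, 10, 16] → sum 32  ≤ 37 ✓
[10, 16, 6] → sum 32  ≤ 37 ✓
14 windows satisfy the condition.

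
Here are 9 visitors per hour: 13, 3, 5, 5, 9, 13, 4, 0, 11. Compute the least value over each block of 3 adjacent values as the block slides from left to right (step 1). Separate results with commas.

3, 3, 5, 5, 4, 0, 0

(13, 3, 5) → min 3
(3, 5, 5) → min 3
(5, 5, 9) → min 5
(5, 9, 13) → min 5
(9, 13, 4) → min 4
(13, 4, 0) → min 0
(4, 0, 11) → min 0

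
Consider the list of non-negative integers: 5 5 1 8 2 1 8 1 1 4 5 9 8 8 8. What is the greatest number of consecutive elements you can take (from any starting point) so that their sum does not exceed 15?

add 5: [5] sum 5, len 1
add 5: [5, 5] sum 10, len 2
add 1: [5, 5, 1] sum 11, len 3
add 8: [5, 1, 8] sum 14, len 3
add 2: [1, 8, 2] sum 11, len 3
add 1: [1, 8, 2, 1] sum 12, len 4
add 8: [2, 1, 8] sum 11, len 3
add 1: [2, 1, 8, 1] sum 12, len 4
add 1: [2, 1, 8, 1, 1] sum 13, len 5
add 4: [1, 8, 1, 1, 4] sum 15, len 5
add 5: [1, 1, 4, 5] sum 11, len 4
add 9: [5, 9] sum 14, len 2
add 8: [8] sum 8, len 1
add 8: [8] sum 8, len 1
add 8: [8] sum 8, len 1
Longest length seen: 5.

5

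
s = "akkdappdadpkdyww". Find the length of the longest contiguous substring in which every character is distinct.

5

[a] len 1
[a, k] len 2
[k] len 1
[k, d] len 2
[k, d, a] len 3
[k, d, a, p] len 4
[p] len 1
[p, d] len 2
[p, d, a] len 3
[a, d] len 2
[a, d, p] len 3
[a, d, p, k] len 4
[p, k, d] len 3
[p, k, d, y] len 4
[p, k, d, y, w] len 5
[w] len 1
Longest all-distinct length: 5.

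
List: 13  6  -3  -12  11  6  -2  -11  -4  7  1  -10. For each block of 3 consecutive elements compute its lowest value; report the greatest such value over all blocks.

(13, 6, -3) → min -3
(6, -3, -12) → min -12
(-3, -12, 11) → min -12
(-12, 11, 6) → min -12
(11, 6, -2) → min -2
(6, -2, -11) → min -11
(-2, -11, -4) → min -11
(-11, -4, 7) → min -11
(-4, 7, 1) → min -4
(7, 1, -10) → min -10
Greatest of these is -2.

-2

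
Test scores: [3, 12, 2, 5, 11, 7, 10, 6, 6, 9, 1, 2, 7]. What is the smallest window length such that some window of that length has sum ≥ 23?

Extend right; whenever the sum reaches 23, record the length and shrink from the left:
add 3: running sum 3 < 23
add 12: running sum 15 < 23
add 2: running sum 17 < 23
add 5: running sum 22 < 23
end 4: [12, 2, 5, 11] sum 30, len 4
end 5: [5, 11, 7] sum 23, len 3
end 6: [11, 7, 10] sum 28, len 3
end 7: [7, 10, 6] sum 23, len 3
end 8: [7, 10, 6, 6] sum 29, len 4
end 9: [10, 6, 6, 9] sum 31, len 4
end 10: [10, 6, 6, 9, 1] sum 32, len 5
end 11: [6, 6, 9, 1, 2] sum 24, len 5
end 12: [6, 9, 1, 2, 7] sum 25, len 5
Shortest qualifying length: 3.

3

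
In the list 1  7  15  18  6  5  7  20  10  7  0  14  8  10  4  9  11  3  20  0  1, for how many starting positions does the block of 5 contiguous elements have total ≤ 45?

[1, 7, 15, 18, 6] → sum 47
[7, 15, 18, 6, 5] → sum 51
[15, 18, 6, 5, 7] → sum 51
[18, 6, 5, 7, 20] → sum 56
[6, 5, 7, 20, 10] → sum 48
[5, 7, 20, 10, 7] → sum 49
[7, 20, 10, 7, 0] → sum 44  ≤ 45 ✓
[20, 10, 7, 0, 14] → sum 51
[10, 7, 0, 14, 8] → sum 39  ≤ 45 ✓
[7, 0, 14, 8, 10] → sum 39  ≤ 45 ✓
[0, 14, 8, 10, 4] → sum 36  ≤ 45 ✓
[14, 8, 10, 4, 9] → sum 45  ≤ 45 ✓
[8, 10, 4, 9, 11] → sum 42  ≤ 45 ✓
[10, 4, 9, 11, 3] → sum 37  ≤ 45 ✓
[4, 9, 11, 3, 20] → sum 47
[9, 11, 3, 20, 0] → sum 43  ≤ 45 ✓
[11, 3, 20, 0, 1] → sum 35  ≤ 45 ✓
9 windows satisfy the condition.

9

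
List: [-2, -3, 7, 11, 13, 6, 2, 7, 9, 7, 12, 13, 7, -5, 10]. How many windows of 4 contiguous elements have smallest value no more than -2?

4

[-2, -3, 7, 11] → min -3  ≤ -2 ✓
[-3, 7, 11, 13] → min -3  ≤ -2 ✓
[7, 11, 13, 6] → min 6
[11, 13, 6, 2] → min 2
[13, 6, 2, 7] → min 2
[6, 2, 7, 9] → min 2
[2, 7, 9, 7] → min 2
[7, 9, 7, 12] → min 7
[9, 7, 12, 13] → min 7
[7, 12, 13, 7] → min 7
[12, 13, 7, -5] → min -5  ≤ -2 ✓
[13, 7, -5, 10] → min -5  ≤ -2 ✓
4 windows satisfy the condition.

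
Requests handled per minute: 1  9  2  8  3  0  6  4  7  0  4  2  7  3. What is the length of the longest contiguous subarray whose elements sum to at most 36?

Extend to the right; shrink from the left whenever the sum exceeds 36:
add 1: [1] sum 1, len 1
add 9: [1, 9] sum 10, len 2
add 2: [1, 9, 2] sum 12, len 3
add 8: [1, 9, 2, 8] sum 20, len 4
add 3: [1, 9, 2, 8, 3] sum 23, len 5
add 0: [1, 9, 2, 8, 3, 0] sum 23, len 6
add 6: [1, 9, 2, 8, 3, 0, 6] sum 29, len 7
add 4: [1, 9, 2, 8, 3, 0, 6, 4] sum 33, len 8
add 7: [2, 8, 3, 0, 6, 4, 7] sum 30, len 7
add 0: [2, 8, 3, 0, 6, 4, 7, 0] sum 30, len 8
add 4: [2, 8, 3, 0, 6, 4, 7, 0, 4] sum 34, len 9
add 2: [2, 8, 3, 0, 6, 4, 7, 0, 4, 2] sum 36, len 10
add 7: [3, 0, 6, 4, 7, 0, 4, 2, 7] sum 33, len 9
add 3: [3, 0, 6, 4, 7, 0, 4, 2, 7, 3] sum 36, len 10
Longest length seen: 10.

10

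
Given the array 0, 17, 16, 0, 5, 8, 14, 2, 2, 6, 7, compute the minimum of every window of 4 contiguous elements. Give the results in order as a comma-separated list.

0, 0, 0, 0, 2, 2, 2, 2

0 17 16 0 → min 0
17 16 0 5 → min 0
16 0 5 8 → min 0
0 5 8 14 → min 0
5 8 14 2 → min 2
8 14 2 2 → min 2
14 2 2 6 → min 2
2 2 6 7 → min 2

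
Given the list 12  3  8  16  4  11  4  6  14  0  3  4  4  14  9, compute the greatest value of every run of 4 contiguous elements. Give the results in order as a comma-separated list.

(12, 3, 8, 16) → max 16
(3, 8, 16, 4) → max 16
(8, 16, 4, 11) → max 16
(16, 4, 11, 4) → max 16
(4, 11, 4, 6) → max 11
(11, 4, 6, 14) → max 14
(4, 6, 14, 0) → max 14
(6, 14, 0, 3) → max 14
(14, 0, 3, 4) → max 14
(0, 3, 4, 4) → max 4
(3, 4, 4, 14) → max 14
(4, 4, 14, 9) → max 14

16, 16, 16, 16, 11, 14, 14, 14, 14, 4, 14, 14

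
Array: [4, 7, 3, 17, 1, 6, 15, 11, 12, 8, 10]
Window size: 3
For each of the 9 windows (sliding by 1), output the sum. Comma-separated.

(4, 7, 3) → sum 14
(7, 3, 17) → sum 27
(3, 17, 1) → sum 21
(17, 1, 6) → sum 24
(1, 6, 15) → sum 22
(6, 15, 11) → sum 32
(15, 11, 12) → sum 38
(11, 12, 8) → sum 31
(12, 8, 10) → sum 30

14, 27, 21, 24, 22, 32, 38, 31, 30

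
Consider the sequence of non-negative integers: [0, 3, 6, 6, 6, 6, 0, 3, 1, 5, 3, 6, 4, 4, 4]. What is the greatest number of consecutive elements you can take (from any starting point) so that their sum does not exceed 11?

Extend to the right; shrink from the left whenever the sum exceeds 11:
[0] sum 0 len 1
[0, 3] sum 3 len 2
[0, 3, 6] sum 9 len 3
[6] sum 6 len 1
[6] sum 6 len 1
[6] sum 6 len 1
[6, 0] sum 6 len 2
[6, 0, 3] sum 9 len 3
[6, 0, 3, 1] sum 10 len 4
[0, 3, 1, 5] sum 9 len 4
[1, 5, 3] sum 9 len 3
[3, 6] sum 9 len 2
[6, 4] sum 10 len 2
[4, 4] sum 8 len 2
[4, 4] sum 8 len 2
Longest length seen: 4.

4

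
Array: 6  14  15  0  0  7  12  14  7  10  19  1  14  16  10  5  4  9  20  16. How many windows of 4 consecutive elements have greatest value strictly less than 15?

5

(6, 14, 15, 0) → max 15
(14, 15, 0, 0) → max 15
(15, 0, 0, 7) → max 15
(0, 0, 7, 12) → max 12  < 15 ✓
(0, 7, 12, 14) → max 14  < 15 ✓
(7, 12, 14, 7) → max 14  < 15 ✓
(12, 14, 7, 10) → max 14  < 15 ✓
(14, 7, 10, 19) → max 19
(7, 10, 19, 1) → max 19
(10, 19, 1, 14) → max 19
(19, 1, 14, 16) → max 19
(1, 14, 16, 10) → max 16
(14, 16, 10, 5) → max 16
(16, 10, 5, 4) → max 16
(10, 5, 4, 9) → max 10  < 15 ✓
(5, 4, 9, 20) → max 20
(4, 9, 20, 16) → max 20
5 windows satisfy the condition.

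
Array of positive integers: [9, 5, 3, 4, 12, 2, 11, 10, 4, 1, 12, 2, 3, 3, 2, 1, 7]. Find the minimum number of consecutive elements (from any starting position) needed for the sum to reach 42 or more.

add 9: running sum 9 < 42
add 5: running sum 14 < 42
add 3: running sum 17 < 42
add 4: running sum 21 < 42
add 12: running sum 33 < 42
add 2: running sum 35 < 42
add 11: shortest ending here [9, 5, 3, 4, 12, 2, 11] sum 46, len 7
add 10: shortest ending here [3, 4, 12, 2, 11, 10] sum 42, len 6
add 4: shortest ending here [4, 12, 2, 11, 10, 4] sum 43, len 6
add 1: shortest ending here [4, 12, 2, 11, 10, 4, 1] sum 44, len 7
add 12: shortest ending here [12, 2, 11, 10, 4, 1, 12] sum 52, len 7
add 2: shortest ending here [2, 11, 10, 4, 1, 12, 2] sum 42, len 7
add 3: shortest ending here [11, 10, 4, 1, 12, 2, 3] sum 43, len 7
add 3: shortest ending here [11, 10, 4, 1, 12, 2, 3, 3] sum 46, len 8
add 2: shortest ending here [11, 10, 4, 1, 12, 2, 3, 3, 2] sum 48, len 9
add 1: shortest ending here [11, 10, 4, 1, 12, 2, 3, 3, 2, 1] sum 49, len 10
add 7: shortest ending here [10, 4, 1, 12, 2, 3, 3, 2, 1, 7] sum 45, len 10
Shortest qualifying length: 6.

6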